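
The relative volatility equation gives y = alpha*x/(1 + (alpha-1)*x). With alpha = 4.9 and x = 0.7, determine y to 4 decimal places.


y = alpha*x / (1 + (alpha-1)*x)
y = 4.9*0.7 / (1 + (4.9-1)*0.7)
y = 3.43 / (1 + 2.73)
y = 3.43 / 3.73
y = 0.9196


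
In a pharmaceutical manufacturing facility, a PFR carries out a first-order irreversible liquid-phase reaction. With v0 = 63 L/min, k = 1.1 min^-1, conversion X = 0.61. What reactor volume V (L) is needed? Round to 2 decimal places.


V = (v0/k) * ln(1/(1-X))
V = (63/1.1) * ln(1/(1-0.61))
V = 57.272727 * ln(2.564103)
V = 57.272727 * 0.941609
V = 53.93 L


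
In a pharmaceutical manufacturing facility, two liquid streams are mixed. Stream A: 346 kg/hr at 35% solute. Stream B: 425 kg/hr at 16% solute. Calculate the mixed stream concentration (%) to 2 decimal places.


Mass balance on solute: F1*x1 + F2*x2 = F3*x3
F3 = F1 + F2 = 346 + 425 = 771 kg/hr
x3 = (F1*x1 + F2*x2)/F3
x3 = (346*0.35 + 425*0.16) / 771
x3 = 24.53%


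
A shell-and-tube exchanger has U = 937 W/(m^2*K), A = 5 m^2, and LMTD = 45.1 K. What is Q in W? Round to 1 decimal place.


Q = U * A * LMTD
Q = 937 * 5 * 45.1
Q = 211293.5 W


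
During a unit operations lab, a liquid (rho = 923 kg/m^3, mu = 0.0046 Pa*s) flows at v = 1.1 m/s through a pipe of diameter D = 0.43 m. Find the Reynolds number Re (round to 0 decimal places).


Re = rho * v * D / mu
Re = 923 * 1.1 * 0.43 / 0.0046
Re = 436.579 / 0.0046
Re = 94908


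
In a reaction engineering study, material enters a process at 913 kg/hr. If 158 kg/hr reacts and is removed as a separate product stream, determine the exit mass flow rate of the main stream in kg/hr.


Steady-state mass balance on the main outlet: F_out = F_in - F_removed
F_out = 913 - 158
F_out = 755 kg/hr


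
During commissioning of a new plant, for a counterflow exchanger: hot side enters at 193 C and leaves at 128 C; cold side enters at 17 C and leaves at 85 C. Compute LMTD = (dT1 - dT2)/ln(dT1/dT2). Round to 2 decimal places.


dT1 = Th_in - Tc_out = 193 - 85 = 108
dT2 = Th_out - Tc_in = 128 - 17 = 111
LMTD = (dT1 - dT2) / ln(dT1/dT2)
LMTD = (108 - 111) / ln(108/111)
LMTD = 109.49 K


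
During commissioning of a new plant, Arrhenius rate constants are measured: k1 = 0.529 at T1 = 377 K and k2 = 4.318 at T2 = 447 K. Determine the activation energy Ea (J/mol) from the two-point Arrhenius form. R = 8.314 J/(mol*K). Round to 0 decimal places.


Ea = R * ln(k2/k1) / (1/T1 - 1/T2)
ln(k2/k1) = ln(4.318/0.529) = 2.0995592
1/T1 - 1/T2 = 1/377 - 1/447 = 0.000415383429
Ea = 8.314 * 2.0995592 / 0.000415383429
Ea = 42023 J/mol


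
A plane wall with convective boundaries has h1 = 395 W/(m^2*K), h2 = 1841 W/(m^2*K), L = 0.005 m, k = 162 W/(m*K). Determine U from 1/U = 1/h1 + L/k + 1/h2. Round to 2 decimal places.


1/U = 1/h1 + L/k + 1/h2
1/U = 1/395 + 0.005/162 + 1/1841
1/U = 0.0025316456 + 3.08642e-05 + 0.0005431831
1/U = 0.0031056929
U = 321.99 W/(m^2*K)


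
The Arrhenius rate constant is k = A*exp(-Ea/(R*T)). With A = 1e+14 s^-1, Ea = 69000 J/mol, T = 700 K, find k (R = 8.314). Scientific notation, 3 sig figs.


k = A * exp(-Ea/(R*T))
k = 1e+14 * exp(-69000 / (8.314 * 700))
k = 1e+14 * exp(-11.856078)
k = 7.10e+08


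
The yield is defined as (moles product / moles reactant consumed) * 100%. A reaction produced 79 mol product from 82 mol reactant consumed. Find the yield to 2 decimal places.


Yield = (moles product / moles consumed) * 100%
Yield = (79 / 82) * 100
Yield = 0.9634 * 100
Yield = 96.34%


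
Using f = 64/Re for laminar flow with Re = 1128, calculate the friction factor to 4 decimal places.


f = 64 / Re
f = 64 / 1128
f = 0.0567


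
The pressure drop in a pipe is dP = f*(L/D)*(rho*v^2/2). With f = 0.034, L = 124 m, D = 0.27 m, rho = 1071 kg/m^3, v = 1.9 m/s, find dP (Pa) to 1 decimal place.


dP = f * (L/D) * (rho*v^2/2)
dP = 0.034 * (124/0.27) * (1071*1.9^2/2)
L/D = 459.25925926
rho*v^2/2 = 1071*3.61/2 = 1933.155
dP = 0.034 * 459.25925926 * 1933.155
dP = 30185.9 Pa


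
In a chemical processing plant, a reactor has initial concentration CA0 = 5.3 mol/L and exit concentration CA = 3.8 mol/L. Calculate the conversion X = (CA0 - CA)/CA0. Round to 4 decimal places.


X = (CA0 - CA) / CA0
X = (5.3 - 3.8) / 5.3
X = 1.5 / 5.3
X = 0.2830


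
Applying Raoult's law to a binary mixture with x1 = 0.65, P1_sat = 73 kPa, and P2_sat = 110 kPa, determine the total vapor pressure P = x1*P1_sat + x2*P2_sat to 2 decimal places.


P = x1*P1_sat + x2*P2_sat
x2 = 1 - x1 = 1 - 0.65 = 0.35
P = 0.65*73 + 0.35*110
P = 47.45 + 38.5
P = 85.95 kPa


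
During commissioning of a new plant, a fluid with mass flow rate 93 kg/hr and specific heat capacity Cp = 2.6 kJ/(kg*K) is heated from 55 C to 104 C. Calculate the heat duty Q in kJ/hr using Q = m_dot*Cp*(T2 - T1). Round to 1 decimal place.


Q = m_dot * Cp * (T2 - T1)
Q = 93 * 2.6 * (104 - 55)
Q = 93 * 2.6 * 49
Q = 11848.2 kJ/hr


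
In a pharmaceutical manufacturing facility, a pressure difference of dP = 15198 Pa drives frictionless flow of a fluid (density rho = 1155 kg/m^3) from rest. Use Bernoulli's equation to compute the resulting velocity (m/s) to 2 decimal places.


v = sqrt(2*dP/rho)
v = sqrt(2*15198/1155)
v = sqrt(26.316883)
v = 5.13 m/s


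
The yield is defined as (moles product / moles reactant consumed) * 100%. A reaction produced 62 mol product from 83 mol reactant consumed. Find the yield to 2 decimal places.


Yield = (moles product / moles consumed) * 100%
Yield = (62 / 83) * 100
Yield = 0.747 * 100
Yield = 74.70%


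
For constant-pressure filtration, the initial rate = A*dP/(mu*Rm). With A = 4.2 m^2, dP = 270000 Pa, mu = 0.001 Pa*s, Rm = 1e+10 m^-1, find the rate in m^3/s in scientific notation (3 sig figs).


rate = A * dP / (mu * Rm)
rate = 4.2 * 270000 / (0.001 * 1e+10)
rate = 1134000.0 / 1.000e+07
rate = 1.13e-01 m^3/s


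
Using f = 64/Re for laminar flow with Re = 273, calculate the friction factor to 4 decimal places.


f = 64 / Re
f = 64 / 273
f = 0.2344


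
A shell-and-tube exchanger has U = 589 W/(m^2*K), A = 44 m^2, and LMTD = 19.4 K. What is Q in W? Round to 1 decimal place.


Q = U * A * LMTD
Q = 589 * 44 * 19.4
Q = 502770.4 W


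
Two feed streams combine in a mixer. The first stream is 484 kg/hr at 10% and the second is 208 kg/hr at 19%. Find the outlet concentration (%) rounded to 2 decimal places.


Mass balance on solute: F1*x1 + F2*x2 = F3*x3
F3 = F1 + F2 = 484 + 208 = 692 kg/hr
x3 = (F1*x1 + F2*x2)/F3
x3 = (484*0.1 + 208*0.19) / 692
x3 = 12.71%


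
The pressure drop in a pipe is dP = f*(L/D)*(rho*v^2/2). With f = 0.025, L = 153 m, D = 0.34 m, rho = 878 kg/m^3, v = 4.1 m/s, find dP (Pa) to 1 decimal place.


dP = f * (L/D) * (rho*v^2/2)
dP = 0.025 * (153/0.34) * (878*4.1^2/2)
L/D = 450.0
rho*v^2/2 = 878*16.81/2 = 7379.59
dP = 0.025 * 450.0 * 7379.59
dP = 83020.4 Pa


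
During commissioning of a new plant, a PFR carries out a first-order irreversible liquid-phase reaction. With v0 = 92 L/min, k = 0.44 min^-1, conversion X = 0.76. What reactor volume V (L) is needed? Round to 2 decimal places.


V = (v0/k) * ln(1/(1-X))
V = (92/0.44) * ln(1/(1-0.76))
V = 209.090909 * ln(4.166667)
V = 209.090909 * 1.427116
V = 298.40 L


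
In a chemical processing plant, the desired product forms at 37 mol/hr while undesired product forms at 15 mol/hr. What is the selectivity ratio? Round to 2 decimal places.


S = desired product rate / undesired product rate
S = 37 / 15
S = 2.47


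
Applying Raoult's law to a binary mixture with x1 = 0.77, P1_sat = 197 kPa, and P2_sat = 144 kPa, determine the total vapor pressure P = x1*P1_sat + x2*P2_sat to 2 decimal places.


P = x1*P1_sat + x2*P2_sat
x2 = 1 - x1 = 1 - 0.77 = 0.23
P = 0.77*197 + 0.23*144
P = 151.69 + 33.12
P = 184.81 kPa


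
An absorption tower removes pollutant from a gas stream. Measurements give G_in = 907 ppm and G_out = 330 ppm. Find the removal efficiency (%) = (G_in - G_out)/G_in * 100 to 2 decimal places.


Efficiency = (G_in - G_out) / G_in * 100%
Efficiency = (907 - 330) / 907 * 100
Efficiency = 577 / 907 * 100
Efficiency = 63.62%


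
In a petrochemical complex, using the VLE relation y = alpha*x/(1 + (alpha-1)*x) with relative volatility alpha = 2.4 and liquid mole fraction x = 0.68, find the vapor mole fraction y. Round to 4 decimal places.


y = alpha*x / (1 + (alpha-1)*x)
y = 2.4*0.68 / (1 + (2.4-1)*0.68)
y = 1.632 / (1 + 0.952)
y = 1.632 / 1.952
y = 0.8361


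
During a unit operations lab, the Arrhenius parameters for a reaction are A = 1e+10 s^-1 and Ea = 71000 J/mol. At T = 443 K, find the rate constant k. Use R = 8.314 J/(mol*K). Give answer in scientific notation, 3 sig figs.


k = A * exp(-Ea/(R*T))
k = 1e+10 * exp(-71000 / (8.314 * 443))
k = 1e+10 * exp(-19.277229)
k = 4.25e+01


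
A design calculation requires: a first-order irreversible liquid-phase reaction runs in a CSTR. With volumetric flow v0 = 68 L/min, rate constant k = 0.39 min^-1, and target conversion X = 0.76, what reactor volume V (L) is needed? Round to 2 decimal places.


V = v0 * X / (k * (1 - X))
V = 68 * 0.76 / (0.39 * (1 - 0.76))
V = 51.68 / (0.39 * 0.24)
V = 51.68 / 0.0936
V = 552.14 L


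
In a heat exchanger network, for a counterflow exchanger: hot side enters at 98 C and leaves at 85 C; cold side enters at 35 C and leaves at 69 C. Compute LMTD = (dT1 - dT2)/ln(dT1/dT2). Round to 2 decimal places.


dT1 = Th_in - Tc_out = 98 - 69 = 29
dT2 = Th_out - Tc_in = 85 - 35 = 50
LMTD = (dT1 - dT2) / ln(dT1/dT2)
LMTD = (29 - 50) / ln(29/50)
LMTD = 38.55 K


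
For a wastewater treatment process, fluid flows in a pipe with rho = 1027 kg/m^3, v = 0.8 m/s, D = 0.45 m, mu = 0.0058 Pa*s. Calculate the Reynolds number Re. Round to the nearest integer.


Re = rho * v * D / mu
Re = 1027 * 0.8 * 0.45 / 0.0058
Re = 369.72 / 0.0058
Re = 63745


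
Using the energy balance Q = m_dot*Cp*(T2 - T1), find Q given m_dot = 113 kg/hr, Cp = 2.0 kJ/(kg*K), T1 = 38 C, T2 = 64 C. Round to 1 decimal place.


Q = m_dot * Cp * (T2 - T1)
Q = 113 * 2.0 * (64 - 38)
Q = 113 * 2.0 * 26
Q = 5876.0 kJ/hr


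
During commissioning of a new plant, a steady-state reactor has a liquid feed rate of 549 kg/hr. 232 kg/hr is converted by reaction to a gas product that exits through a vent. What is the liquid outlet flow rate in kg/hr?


Steady-state mass balance on the main outlet: F_out = F_in - F_removed
F_out = 549 - 232
F_out = 317 kg/hr


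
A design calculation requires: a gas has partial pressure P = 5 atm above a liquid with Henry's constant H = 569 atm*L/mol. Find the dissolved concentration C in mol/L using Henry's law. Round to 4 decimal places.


C = P / H
C = 5 / 569
C = 0.0088 mol/L


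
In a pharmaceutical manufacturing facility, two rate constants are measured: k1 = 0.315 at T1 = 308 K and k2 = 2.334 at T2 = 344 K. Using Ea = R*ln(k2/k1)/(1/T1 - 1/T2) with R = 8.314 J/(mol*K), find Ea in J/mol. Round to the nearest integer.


Ea = R * ln(k2/k1) / (1/T1 - 1/T2)
ln(k2/k1) = ln(2.334/0.315) = 2.0027662
1/T1 - 1/T2 = 1/308 - 1/344 = 0.000339776503
Ea = 8.314 * 2.0027662 / 0.000339776503
Ea = 49006 J/mol


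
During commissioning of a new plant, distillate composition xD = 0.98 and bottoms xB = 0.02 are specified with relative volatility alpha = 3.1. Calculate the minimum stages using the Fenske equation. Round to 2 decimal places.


N_min = ln((xD*(1-xB))/(xB*(1-xD))) / ln(alpha)
Numerator inside ln: 0.9604 / 0.0004 = 2401.0
ln(2401.0) = 7.783641
ln(alpha) = ln(3.1) = 1.131402
N_min = 7.783641 / 1.131402 = 6.88


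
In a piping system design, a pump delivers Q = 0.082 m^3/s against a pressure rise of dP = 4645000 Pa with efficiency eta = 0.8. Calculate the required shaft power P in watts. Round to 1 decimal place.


P = Q * dP / eta
P = 0.082 * 4645000 / 0.8
P = 380890.0 / 0.8
P = 476112.5 W


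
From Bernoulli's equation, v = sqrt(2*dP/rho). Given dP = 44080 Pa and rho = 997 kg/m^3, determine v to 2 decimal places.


v = sqrt(2*dP/rho)
v = sqrt(2*44080/997)
v = sqrt(88.425276)
v = 9.40 m/s


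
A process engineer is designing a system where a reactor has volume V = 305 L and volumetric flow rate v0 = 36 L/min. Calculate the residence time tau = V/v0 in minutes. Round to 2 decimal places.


tau = V / v0
tau = 305 / 36
tau = 8.47 min


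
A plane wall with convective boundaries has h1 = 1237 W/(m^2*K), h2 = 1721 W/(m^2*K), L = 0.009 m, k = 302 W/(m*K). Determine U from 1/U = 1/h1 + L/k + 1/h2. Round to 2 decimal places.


1/U = 1/h1 + L/k + 1/h2
1/U = 1/1237 + 0.009/302 + 1/1721
1/U = 0.0008084074 + 2.98013e-05 + 0.0005810575
1/U = 0.0014192662
U = 704.59 W/(m^2*K)


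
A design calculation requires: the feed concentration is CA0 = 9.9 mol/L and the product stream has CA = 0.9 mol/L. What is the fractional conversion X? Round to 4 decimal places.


X = (CA0 - CA) / CA0
X = (9.9 - 0.9) / 9.9
X = 9.0 / 9.9
X = 0.9091


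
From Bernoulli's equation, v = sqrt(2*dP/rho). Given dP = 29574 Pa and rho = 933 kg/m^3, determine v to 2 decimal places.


v = sqrt(2*dP/rho)
v = sqrt(2*29574/933)
v = sqrt(63.395498)
v = 7.96 m/s


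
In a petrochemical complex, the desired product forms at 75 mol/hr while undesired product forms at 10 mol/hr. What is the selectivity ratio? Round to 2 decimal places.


S = desired product rate / undesired product rate
S = 75 / 10
S = 7.50


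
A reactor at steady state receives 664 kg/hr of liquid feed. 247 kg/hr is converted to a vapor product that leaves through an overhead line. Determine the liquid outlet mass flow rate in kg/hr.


Steady-state mass balance on the main outlet: F_out = F_in - F_removed
F_out = 664 - 247
F_out = 417 kg/hr


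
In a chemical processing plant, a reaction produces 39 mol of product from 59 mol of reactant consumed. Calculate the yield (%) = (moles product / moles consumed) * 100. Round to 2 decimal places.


Yield = (moles product / moles consumed) * 100%
Yield = (39 / 59) * 100
Yield = 0.661 * 100
Yield = 66.10%


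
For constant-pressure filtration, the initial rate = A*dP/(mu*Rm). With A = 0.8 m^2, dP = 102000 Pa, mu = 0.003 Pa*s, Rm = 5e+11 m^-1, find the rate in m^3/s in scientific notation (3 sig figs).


rate = A * dP / (mu * Rm)
rate = 0.8 * 102000 / (0.003 * 5e+11)
rate = 81600.0 / 1.500e+09
rate = 5.44e-05 m^3/s


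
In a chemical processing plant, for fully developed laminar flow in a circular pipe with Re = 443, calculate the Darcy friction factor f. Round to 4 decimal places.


f = 64 / Re
f = 64 / 443
f = 0.1445


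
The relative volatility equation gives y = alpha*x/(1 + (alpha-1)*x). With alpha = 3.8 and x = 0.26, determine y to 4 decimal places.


y = alpha*x / (1 + (alpha-1)*x)
y = 3.8*0.26 / (1 + (3.8-1)*0.26)
y = 0.988 / (1 + 0.728)
y = 0.988 / 1.728
y = 0.5718


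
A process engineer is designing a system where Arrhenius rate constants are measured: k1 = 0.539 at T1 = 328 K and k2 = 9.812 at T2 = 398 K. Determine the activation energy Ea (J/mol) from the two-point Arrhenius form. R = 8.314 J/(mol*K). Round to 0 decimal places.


Ea = R * ln(k2/k1) / (1/T1 - 1/T2)
ln(k2/k1) = ln(9.812/0.539) = 2.9016458
1/T1 - 1/T2 = 1/328 - 1/398 = 0.000536217674
Ea = 8.314 * 2.9016458 / 0.000536217674
Ea = 44990 J/mol


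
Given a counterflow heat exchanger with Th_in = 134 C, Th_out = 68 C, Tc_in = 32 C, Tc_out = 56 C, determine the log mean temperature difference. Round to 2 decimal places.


dT1 = Th_in - Tc_out = 134 - 56 = 78
dT2 = Th_out - Tc_in = 68 - 32 = 36
LMTD = (dT1 - dT2) / ln(dT1/dT2)
LMTD = (78 - 36) / ln(78/36)
LMTD = 54.32 K


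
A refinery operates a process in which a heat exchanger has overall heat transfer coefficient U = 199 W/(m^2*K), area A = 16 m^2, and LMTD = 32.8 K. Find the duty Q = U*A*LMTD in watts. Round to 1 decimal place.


Q = U * A * LMTD
Q = 199 * 16 * 32.8
Q = 104435.2 W


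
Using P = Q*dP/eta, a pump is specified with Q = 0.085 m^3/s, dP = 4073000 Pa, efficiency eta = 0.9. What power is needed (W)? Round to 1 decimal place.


P = Q * dP / eta
P = 0.085 * 4073000 / 0.9
P = 346205.0 / 0.9
P = 384672.2 W


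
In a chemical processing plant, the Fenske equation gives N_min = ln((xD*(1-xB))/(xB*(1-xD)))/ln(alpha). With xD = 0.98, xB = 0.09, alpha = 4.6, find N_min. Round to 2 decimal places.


N_min = ln((xD*(1-xB))/(xB*(1-xD))) / ln(alpha)
Numerator inside ln: 0.8918 / 0.0018 = 495.444444
ln(495.444444) = 6.205455
ln(alpha) = ln(4.6) = 1.526056
N_min = 6.205455 / 1.526056 = 4.07


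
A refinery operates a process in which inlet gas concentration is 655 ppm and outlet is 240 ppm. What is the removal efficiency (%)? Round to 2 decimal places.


Efficiency = (G_in - G_out) / G_in * 100%
Efficiency = (655 - 240) / 655 * 100
Efficiency = 415 / 655 * 100
Efficiency = 63.36%


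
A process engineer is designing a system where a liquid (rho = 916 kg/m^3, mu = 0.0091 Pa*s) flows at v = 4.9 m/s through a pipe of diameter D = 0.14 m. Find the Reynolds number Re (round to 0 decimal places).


Re = rho * v * D / mu
Re = 916 * 4.9 * 0.14 / 0.0091
Re = 628.376 / 0.0091
Re = 69052


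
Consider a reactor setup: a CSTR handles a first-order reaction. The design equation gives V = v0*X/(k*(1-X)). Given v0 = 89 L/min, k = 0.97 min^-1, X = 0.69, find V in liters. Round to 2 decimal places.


V = v0 * X / (k * (1 - X))
V = 89 * 0.69 / (0.97 * (1 - 0.69))
V = 61.41 / (0.97 * 0.31)
V = 61.41 / 0.3007
V = 204.22 L


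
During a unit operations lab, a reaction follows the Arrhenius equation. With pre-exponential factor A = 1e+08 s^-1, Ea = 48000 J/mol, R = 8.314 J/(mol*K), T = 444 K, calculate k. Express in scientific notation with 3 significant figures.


k = A * exp(-Ea/(R*T))
k = 1e+08 * exp(-48000 / (8.314 * 444))
k = 1e+08 * exp(-13.00314)
k = 2.25e+02


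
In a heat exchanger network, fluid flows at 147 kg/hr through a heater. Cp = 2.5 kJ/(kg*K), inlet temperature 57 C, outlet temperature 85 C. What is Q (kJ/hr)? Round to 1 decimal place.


Q = m_dot * Cp * (T2 - T1)
Q = 147 * 2.5 * (85 - 57)
Q = 147 * 2.5 * 28
Q = 10290.0 kJ/hr


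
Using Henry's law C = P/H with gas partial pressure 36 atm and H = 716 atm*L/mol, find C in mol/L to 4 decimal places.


C = P / H
C = 36 / 716
C = 0.0503 mol/L


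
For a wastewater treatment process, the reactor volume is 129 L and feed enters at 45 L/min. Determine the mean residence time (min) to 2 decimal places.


tau = V / v0
tau = 129 / 45
tau = 2.87 min


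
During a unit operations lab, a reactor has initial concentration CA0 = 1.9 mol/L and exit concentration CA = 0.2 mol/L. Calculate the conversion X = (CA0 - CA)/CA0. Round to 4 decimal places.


X = (CA0 - CA) / CA0
X = (1.9 - 0.2) / 1.9
X = 1.7 / 1.9
X = 0.8947


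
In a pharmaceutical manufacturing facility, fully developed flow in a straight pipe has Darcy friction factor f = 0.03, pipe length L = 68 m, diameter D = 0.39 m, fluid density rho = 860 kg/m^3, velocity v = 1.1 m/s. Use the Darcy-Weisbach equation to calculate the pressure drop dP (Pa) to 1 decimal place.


dP = f * (L/D) * (rho*v^2/2)
dP = 0.03 * (68/0.39) * (860*1.1^2/2)
L/D = 174.35897436
rho*v^2/2 = 860*1.21/2 = 520.3
dP = 0.03 * 174.35897436 * 520.3
dP = 2721.6 Pa


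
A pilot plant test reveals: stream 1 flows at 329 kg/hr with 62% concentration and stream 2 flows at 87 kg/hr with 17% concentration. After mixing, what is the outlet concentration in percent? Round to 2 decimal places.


Mass balance on solute: F1*x1 + F2*x2 = F3*x3
F3 = F1 + F2 = 329 + 87 = 416 kg/hr
x3 = (F1*x1 + F2*x2)/F3
x3 = (329*0.62 + 87*0.17) / 416
x3 = 52.59%


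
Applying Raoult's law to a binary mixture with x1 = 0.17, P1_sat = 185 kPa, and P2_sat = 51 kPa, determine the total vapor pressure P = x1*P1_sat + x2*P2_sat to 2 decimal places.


P = x1*P1_sat + x2*P2_sat
x2 = 1 - x1 = 1 - 0.17 = 0.83
P = 0.17*185 + 0.83*51
P = 31.45 + 42.33
P = 73.78 kPa


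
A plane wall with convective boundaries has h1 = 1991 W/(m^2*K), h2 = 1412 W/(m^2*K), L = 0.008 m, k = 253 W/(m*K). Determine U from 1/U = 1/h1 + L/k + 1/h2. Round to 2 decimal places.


1/U = 1/h1 + L/k + 1/h2
1/U = 1/1991 + 0.008/253 + 1/1412
1/U = 0.0005022602 + 3.16206e-05 + 0.0007082153
1/U = 0.0012420961
U = 805.09 W/(m^2*K)


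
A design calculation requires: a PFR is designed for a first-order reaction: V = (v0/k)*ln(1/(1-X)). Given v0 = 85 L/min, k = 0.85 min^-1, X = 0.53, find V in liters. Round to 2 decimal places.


V = (v0/k) * ln(1/(1-X))
V = (85/0.85) * ln(1/(1-0.53))
V = 100.0 * ln(2.12766)
V = 100.0 * 0.755023
V = 75.50 L


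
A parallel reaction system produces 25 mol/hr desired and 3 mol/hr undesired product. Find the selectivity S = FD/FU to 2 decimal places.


S = desired product rate / undesired product rate
S = 25 / 3
S = 8.33


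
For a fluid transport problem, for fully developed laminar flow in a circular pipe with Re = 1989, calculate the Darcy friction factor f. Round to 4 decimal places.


f = 64 / Re
f = 64 / 1989
f = 0.0322


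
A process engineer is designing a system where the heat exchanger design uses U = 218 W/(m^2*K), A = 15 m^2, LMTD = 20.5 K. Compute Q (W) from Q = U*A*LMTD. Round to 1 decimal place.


Q = U * A * LMTD
Q = 218 * 15 * 20.5
Q = 67035.0 W


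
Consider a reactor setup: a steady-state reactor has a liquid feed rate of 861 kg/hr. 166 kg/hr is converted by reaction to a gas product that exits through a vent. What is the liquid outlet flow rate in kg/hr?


Steady-state mass balance on the main outlet: F_out = F_in - F_removed
F_out = 861 - 166
F_out = 695 kg/hr


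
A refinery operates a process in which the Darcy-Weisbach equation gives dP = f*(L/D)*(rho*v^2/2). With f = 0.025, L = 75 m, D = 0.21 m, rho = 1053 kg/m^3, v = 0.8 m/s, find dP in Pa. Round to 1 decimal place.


dP = f * (L/D) * (rho*v^2/2)
dP = 0.025 * (75/0.21) * (1053*0.8^2/2)
L/D = 357.14285714
rho*v^2/2 = 1053*0.64/2 = 336.96
dP = 0.025 * 357.14285714 * 336.96
dP = 3008.6 Pa


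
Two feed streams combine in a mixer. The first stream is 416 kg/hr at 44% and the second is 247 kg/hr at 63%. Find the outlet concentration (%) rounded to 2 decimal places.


Mass balance on solute: F1*x1 + F2*x2 = F3*x3
F3 = F1 + F2 = 416 + 247 = 663 kg/hr
x3 = (F1*x1 + F2*x2)/F3
x3 = (416*0.44 + 247*0.63) / 663
x3 = 51.08%


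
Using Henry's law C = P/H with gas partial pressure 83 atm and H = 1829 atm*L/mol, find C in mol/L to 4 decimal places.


C = P / H
C = 83 / 1829
C = 0.0454 mol/L


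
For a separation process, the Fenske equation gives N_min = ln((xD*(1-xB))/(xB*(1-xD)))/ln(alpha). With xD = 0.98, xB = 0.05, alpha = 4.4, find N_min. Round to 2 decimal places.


N_min = ln((xD*(1-xB))/(xB*(1-xD))) / ln(alpha)
Numerator inside ln: 0.931 / 0.001 = 931.0
ln(931.0) = 6.836259
ln(alpha) = ln(4.4) = 1.481605
N_min = 6.836259 / 1.481605 = 4.61


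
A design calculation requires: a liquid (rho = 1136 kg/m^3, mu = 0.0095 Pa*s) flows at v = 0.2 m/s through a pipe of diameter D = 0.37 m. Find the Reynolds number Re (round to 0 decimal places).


Re = rho * v * D / mu
Re = 1136 * 0.2 * 0.37 / 0.0095
Re = 84.064 / 0.0095
Re = 8849


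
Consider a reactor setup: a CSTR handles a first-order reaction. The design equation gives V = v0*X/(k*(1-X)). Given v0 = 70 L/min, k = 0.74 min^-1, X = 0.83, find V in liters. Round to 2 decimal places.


V = v0 * X / (k * (1 - X))
V = 70 * 0.83 / (0.74 * (1 - 0.83))
V = 58.1 / (0.74 * 0.17)
V = 58.1 / 0.1258
V = 461.84 L


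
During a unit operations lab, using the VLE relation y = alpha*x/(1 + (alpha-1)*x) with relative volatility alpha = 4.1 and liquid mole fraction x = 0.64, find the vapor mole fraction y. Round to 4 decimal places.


y = alpha*x / (1 + (alpha-1)*x)
y = 4.1*0.64 / (1 + (4.1-1)*0.64)
y = 2.624 / (1 + 1.984)
y = 2.624 / 2.984
y = 0.8794


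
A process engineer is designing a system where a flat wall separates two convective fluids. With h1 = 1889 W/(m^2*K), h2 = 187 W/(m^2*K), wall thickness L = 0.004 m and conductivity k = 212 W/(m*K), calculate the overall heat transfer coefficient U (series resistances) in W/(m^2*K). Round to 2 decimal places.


1/U = 1/h1 + L/k + 1/h2
1/U = 1/1889 + 0.004/212 + 1/187
1/U = 0.0005293806 + 1.88679e-05 + 0.0053475936
1/U = 0.0058958421
U = 169.61 W/(m^2*K)


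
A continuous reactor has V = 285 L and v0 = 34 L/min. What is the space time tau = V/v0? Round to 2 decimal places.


tau = V / v0
tau = 285 / 34
tau = 8.38 min


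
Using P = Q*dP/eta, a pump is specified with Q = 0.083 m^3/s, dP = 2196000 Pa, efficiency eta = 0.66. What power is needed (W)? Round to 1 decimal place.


P = Q * dP / eta
P = 0.083 * 2196000 / 0.66
P = 182268.0 / 0.66
P = 276163.6 W


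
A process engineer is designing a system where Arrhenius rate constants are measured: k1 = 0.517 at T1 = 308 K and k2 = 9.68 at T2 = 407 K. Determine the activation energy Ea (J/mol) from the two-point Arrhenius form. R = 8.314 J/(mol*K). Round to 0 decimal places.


Ea = R * ln(k2/k1) / (1/T1 - 1/T2)
ln(k2/k1) = ln(9.68/0.517) = 2.9297743
1/T1 - 1/T2 = 1/308 - 1/407 = 0.00078975079
Ea = 8.314 * 2.9297743 / 0.00078975079
Ea = 30843 J/mol


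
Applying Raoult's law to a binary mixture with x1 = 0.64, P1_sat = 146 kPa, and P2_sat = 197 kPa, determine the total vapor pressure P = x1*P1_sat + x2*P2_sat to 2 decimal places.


P = x1*P1_sat + x2*P2_sat
x2 = 1 - x1 = 1 - 0.64 = 0.36
P = 0.64*146 + 0.36*197
P = 93.44 + 70.92
P = 164.36 kPa


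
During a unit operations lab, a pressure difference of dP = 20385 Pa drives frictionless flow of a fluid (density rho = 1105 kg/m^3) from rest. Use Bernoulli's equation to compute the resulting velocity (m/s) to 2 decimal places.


v = sqrt(2*dP/rho)
v = sqrt(2*20385/1105)
v = sqrt(36.895928)
v = 6.07 m/s


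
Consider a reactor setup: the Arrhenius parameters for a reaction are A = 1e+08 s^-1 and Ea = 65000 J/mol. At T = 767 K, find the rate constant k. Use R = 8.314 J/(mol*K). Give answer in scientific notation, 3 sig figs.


k = A * exp(-Ea/(R*T))
k = 1e+08 * exp(-65000 / (8.314 * 767))
k = 1e+08 * exp(-10.19314)
k = 3.74e+03


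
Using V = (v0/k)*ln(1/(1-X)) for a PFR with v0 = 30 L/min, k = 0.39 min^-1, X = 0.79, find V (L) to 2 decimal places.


V = (v0/k) * ln(1/(1-X))
V = (30/0.39) * ln(1/(1-0.79))
V = 76.923077 * ln(4.761905)
V = 76.923077 * 1.560648
V = 120.05 L


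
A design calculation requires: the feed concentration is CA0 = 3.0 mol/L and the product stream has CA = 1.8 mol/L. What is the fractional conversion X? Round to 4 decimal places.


X = (CA0 - CA) / CA0
X = (3.0 - 1.8) / 3.0
X = 1.2 / 3.0
X = 0.4000


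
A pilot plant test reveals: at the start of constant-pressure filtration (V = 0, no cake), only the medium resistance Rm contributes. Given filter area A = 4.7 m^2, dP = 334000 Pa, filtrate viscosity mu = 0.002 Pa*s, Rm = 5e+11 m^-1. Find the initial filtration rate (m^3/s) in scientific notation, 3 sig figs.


rate = A * dP / (mu * Rm)
rate = 4.7 * 334000 / (0.002 * 5e+11)
rate = 1569800.0 / 1.000e+09
rate = 1.57e-03 m^3/s


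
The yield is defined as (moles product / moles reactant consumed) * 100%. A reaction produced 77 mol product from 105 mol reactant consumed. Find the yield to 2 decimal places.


Yield = (moles product / moles consumed) * 100%
Yield = (77 / 105) * 100
Yield = 0.7333 * 100
Yield = 73.33%


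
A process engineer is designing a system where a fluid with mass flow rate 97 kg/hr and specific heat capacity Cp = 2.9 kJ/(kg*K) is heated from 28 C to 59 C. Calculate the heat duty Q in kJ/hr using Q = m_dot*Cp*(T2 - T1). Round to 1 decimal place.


Q = m_dot * Cp * (T2 - T1)
Q = 97 * 2.9 * (59 - 28)
Q = 97 * 2.9 * 31
Q = 8720.3 kJ/hr


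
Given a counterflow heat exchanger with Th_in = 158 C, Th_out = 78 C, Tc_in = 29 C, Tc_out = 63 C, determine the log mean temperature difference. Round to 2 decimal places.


dT1 = Th_in - Tc_out = 158 - 63 = 95
dT2 = Th_out - Tc_in = 78 - 29 = 49
LMTD = (dT1 - dT2) / ln(dT1/dT2)
LMTD = (95 - 49) / ln(95/49)
LMTD = 69.48 K


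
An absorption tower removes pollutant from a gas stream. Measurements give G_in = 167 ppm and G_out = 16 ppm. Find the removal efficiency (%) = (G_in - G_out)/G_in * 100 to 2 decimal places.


Efficiency = (G_in - G_out) / G_in * 100%
Efficiency = (167 - 16) / 167 * 100
Efficiency = 151 / 167 * 100
Efficiency = 90.42%


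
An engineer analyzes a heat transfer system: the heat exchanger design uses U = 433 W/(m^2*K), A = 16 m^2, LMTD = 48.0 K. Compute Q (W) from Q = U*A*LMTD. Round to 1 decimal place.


Q = U * A * LMTD
Q = 433 * 16 * 48.0
Q = 332544.0 W


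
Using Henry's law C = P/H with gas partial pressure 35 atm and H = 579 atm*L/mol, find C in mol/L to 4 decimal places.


C = P / H
C = 35 / 579
C = 0.0604 mol/L


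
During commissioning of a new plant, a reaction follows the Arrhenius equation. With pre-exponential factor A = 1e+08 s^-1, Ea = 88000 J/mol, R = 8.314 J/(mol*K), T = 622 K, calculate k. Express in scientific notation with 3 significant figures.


k = A * exp(-Ea/(R*T))
k = 1e+08 * exp(-88000 / (8.314 * 622))
k = 1e+08 * exp(-17.016971)
k = 4.07e+00


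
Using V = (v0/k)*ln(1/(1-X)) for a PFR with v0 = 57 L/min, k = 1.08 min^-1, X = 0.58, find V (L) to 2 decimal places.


V = (v0/k) * ln(1/(1-X))
V = (57/1.08) * ln(1/(1-0.58))
V = 52.777778 * ln(2.380952)
V = 52.777778 * 0.8675
V = 45.78 L


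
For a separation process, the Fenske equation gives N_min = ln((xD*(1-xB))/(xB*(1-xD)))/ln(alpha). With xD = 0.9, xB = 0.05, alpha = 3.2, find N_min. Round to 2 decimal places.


N_min = ln((xD*(1-xB))/(xB*(1-xD))) / ln(alpha)
Numerator inside ln: 0.855 / 0.005 = 171.0
ln(171.0) = 5.141664
ln(alpha) = ln(3.2) = 1.163151
N_min = 5.141664 / 1.163151 = 4.42


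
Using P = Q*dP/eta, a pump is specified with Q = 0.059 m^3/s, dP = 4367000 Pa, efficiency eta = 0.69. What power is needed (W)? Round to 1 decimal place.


P = Q * dP / eta
P = 0.059 * 4367000 / 0.69
P = 257653.0 / 0.69
P = 373410.1 W


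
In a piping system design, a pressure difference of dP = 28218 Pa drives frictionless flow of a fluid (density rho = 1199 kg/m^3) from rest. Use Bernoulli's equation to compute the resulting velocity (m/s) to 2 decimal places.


v = sqrt(2*dP/rho)
v = sqrt(2*28218/1199)
v = sqrt(47.069224)
v = 6.86 m/s


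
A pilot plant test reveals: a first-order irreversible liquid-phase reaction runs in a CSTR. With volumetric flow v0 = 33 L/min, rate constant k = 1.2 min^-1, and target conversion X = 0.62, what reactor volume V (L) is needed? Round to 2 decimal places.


V = v0 * X / (k * (1 - X))
V = 33 * 0.62 / (1.2 * (1 - 0.62))
V = 20.46 / (1.2 * 0.38)
V = 20.46 / 0.456
V = 44.87 L


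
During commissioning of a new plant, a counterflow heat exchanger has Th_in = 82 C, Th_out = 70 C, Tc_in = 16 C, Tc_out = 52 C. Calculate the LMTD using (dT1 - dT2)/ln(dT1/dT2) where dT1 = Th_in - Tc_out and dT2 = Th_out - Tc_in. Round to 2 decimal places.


dT1 = Th_in - Tc_out = 82 - 52 = 30
dT2 = Th_out - Tc_in = 70 - 16 = 54
LMTD = (dT1 - dT2) / ln(dT1/dT2)
LMTD = (30 - 54) / ln(30/54)
LMTD = 40.83 K


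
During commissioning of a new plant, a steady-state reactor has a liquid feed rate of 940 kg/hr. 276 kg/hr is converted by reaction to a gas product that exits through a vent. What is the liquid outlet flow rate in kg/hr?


Steady-state mass balance on the main outlet: F_out = F_in - F_removed
F_out = 940 - 276
F_out = 664 kg/hr


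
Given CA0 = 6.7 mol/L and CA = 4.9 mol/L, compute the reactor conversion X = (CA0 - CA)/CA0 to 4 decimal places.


X = (CA0 - CA) / CA0
X = (6.7 - 4.9) / 6.7
X = 1.8 / 6.7
X = 0.2687


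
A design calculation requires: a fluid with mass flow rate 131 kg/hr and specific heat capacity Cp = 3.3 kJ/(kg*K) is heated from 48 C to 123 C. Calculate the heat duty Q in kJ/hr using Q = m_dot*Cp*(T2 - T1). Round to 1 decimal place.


Q = m_dot * Cp * (T2 - T1)
Q = 131 * 3.3 * (123 - 48)
Q = 131 * 3.3 * 75
Q = 32422.5 kJ/hr


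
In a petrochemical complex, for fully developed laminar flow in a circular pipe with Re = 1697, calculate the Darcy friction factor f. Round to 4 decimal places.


f = 64 / Re
f = 64 / 1697
f = 0.0377


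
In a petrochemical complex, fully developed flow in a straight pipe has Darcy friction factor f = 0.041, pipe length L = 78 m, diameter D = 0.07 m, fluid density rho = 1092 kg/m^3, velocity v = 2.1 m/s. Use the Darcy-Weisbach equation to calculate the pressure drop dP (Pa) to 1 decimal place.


dP = f * (L/D) * (rho*v^2/2)
dP = 0.041 * (78/0.07) * (1092*2.1^2/2)
L/D = 1114.28571429
rho*v^2/2 = 1092*4.41/2 = 2407.86
dP = 0.041 * 1114.28571429 * 2407.86
dP = 110004.8 Pa


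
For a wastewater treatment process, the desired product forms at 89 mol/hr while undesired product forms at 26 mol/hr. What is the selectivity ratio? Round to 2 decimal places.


S = desired product rate / undesired product rate
S = 89 / 26
S = 3.42


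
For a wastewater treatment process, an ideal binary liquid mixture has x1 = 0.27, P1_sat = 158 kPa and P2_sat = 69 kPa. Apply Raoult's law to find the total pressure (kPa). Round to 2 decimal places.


P = x1*P1_sat + x2*P2_sat
x2 = 1 - x1 = 1 - 0.27 = 0.73
P = 0.27*158 + 0.73*69
P = 42.66 + 50.37
P = 93.03 kPa


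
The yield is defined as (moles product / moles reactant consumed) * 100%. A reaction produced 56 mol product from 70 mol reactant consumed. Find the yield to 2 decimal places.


Yield = (moles product / moles consumed) * 100%
Yield = (56 / 70) * 100
Yield = 0.8 * 100
Yield = 80.00%


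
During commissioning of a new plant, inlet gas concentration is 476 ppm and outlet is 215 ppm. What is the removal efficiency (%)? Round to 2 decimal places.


Efficiency = (G_in - G_out) / G_in * 100%
Efficiency = (476 - 215) / 476 * 100
Efficiency = 261 / 476 * 100
Efficiency = 54.83%


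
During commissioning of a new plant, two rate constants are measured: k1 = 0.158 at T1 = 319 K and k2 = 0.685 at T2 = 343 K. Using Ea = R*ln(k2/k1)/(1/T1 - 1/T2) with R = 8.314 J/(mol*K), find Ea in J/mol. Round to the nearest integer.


Ea = R * ln(k2/k1) / (1/T1 - 1/T2)
ln(k2/k1) = ln(0.685/0.158) = 1.4668238
1/T1 - 1/T2 = 1/319 - 1/343 = 0.000219344343
Ea = 8.314 * 1.4668238 / 0.000219344343
Ea = 55598 J/mol


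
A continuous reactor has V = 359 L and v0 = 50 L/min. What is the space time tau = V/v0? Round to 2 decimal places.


tau = V / v0
tau = 359 / 50
tau = 7.18 min


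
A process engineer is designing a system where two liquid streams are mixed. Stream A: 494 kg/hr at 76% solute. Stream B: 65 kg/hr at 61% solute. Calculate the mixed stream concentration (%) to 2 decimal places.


Mass balance on solute: F1*x1 + F2*x2 = F3*x3
F3 = F1 + F2 = 494 + 65 = 559 kg/hr
x3 = (F1*x1 + F2*x2)/F3
x3 = (494*0.76 + 65*0.61) / 559
x3 = 74.26%


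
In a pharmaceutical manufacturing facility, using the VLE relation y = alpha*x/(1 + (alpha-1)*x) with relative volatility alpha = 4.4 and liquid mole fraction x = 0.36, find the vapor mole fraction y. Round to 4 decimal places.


y = alpha*x / (1 + (alpha-1)*x)
y = 4.4*0.36 / (1 + (4.4-1)*0.36)
y = 1.584 / (1 + 1.224)
y = 1.584 / 2.224
y = 0.7122


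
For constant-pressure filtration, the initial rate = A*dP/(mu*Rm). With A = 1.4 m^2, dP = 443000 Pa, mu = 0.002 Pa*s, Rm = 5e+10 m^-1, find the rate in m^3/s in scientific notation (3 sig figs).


rate = A * dP / (mu * Rm)
rate = 1.4 * 443000 / (0.002 * 5e+10)
rate = 620200.0 / 1.000e+08
rate = 6.20e-03 m^3/s


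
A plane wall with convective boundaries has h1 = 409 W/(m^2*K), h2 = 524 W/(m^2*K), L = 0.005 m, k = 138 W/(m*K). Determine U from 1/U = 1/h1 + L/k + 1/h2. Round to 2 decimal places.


1/U = 1/h1 + L/k + 1/h2
1/U = 1/409 + 0.005/138 + 1/524
1/U = 0.0024449878 + 3.62319e-05 + 0.0019083969
1/U = 0.0043896166
U = 227.81 W/(m^2*K)


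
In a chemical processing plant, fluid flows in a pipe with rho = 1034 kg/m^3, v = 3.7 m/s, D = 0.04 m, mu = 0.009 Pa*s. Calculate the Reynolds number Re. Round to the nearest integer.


Re = rho * v * D / mu
Re = 1034 * 3.7 * 0.04 / 0.009
Re = 153.032 / 0.009
Re = 17004


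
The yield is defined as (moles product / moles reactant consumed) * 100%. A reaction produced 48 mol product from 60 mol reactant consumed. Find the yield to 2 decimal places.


Yield = (moles product / moles consumed) * 100%
Yield = (48 / 60) * 100
Yield = 0.8 * 100
Yield = 80.00%


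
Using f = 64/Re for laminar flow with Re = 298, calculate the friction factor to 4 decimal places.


f = 64 / Re
f = 64 / 298
f = 0.2148


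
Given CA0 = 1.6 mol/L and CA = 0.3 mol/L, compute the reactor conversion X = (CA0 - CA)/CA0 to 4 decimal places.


X = (CA0 - CA) / CA0
X = (1.6 - 0.3) / 1.6
X = 1.3 / 1.6
X = 0.8125


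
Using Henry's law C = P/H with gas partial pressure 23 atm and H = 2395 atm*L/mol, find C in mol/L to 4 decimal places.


C = P / H
C = 23 / 2395
C = 0.0096 mol/L


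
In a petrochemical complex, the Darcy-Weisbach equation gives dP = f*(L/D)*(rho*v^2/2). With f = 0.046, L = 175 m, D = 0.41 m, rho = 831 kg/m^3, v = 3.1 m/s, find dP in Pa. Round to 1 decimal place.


dP = f * (L/D) * (rho*v^2/2)
dP = 0.046 * (175/0.41) * (831*3.1^2/2)
L/D = 426.82926829
rho*v^2/2 = 831*9.61/2 = 3992.955
dP = 0.046 * 426.82926829 * 3992.955
dP = 78398.3 Pa


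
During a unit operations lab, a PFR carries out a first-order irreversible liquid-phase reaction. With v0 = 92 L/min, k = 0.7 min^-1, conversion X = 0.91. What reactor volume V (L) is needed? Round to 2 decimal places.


V = (v0/k) * ln(1/(1-X))
V = (92/0.7) * ln(1/(1-0.91))
V = 131.428571 * ln(11.111111)
V = 131.428571 * 2.407946
V = 316.47 L


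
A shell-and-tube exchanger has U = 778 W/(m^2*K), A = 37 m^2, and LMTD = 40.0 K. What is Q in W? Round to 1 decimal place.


Q = U * A * LMTD
Q = 778 * 37 * 40.0
Q = 1151440.0 W


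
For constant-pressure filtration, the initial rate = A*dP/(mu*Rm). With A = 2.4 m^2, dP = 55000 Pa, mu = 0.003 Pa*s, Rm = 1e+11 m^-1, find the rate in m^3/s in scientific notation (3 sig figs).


rate = A * dP / (mu * Rm)
rate = 2.4 * 55000 / (0.003 * 1e+11)
rate = 132000.0 / 3.000e+08
rate = 4.40e-04 m^3/s


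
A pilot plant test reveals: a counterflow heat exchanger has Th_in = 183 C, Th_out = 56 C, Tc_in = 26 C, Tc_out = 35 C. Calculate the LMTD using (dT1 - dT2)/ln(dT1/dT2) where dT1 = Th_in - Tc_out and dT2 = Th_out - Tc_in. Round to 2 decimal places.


dT1 = Th_in - Tc_out = 183 - 35 = 148
dT2 = Th_out - Tc_in = 56 - 26 = 30
LMTD = (dT1 - dT2) / ln(dT1/dT2)
LMTD = (148 - 30) / ln(148/30)
LMTD = 73.93 K


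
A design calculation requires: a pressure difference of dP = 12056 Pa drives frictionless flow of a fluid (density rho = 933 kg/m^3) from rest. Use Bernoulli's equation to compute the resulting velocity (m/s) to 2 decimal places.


v = sqrt(2*dP/rho)
v = sqrt(2*12056/933)
v = sqrt(25.843516)
v = 5.08 m/s


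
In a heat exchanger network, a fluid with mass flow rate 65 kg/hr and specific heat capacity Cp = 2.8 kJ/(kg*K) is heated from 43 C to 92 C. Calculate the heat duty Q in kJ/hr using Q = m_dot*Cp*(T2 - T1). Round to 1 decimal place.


Q = m_dot * Cp * (T2 - T1)
Q = 65 * 2.8 * (92 - 43)
Q = 65 * 2.8 * 49
Q = 8918.0 kJ/hr


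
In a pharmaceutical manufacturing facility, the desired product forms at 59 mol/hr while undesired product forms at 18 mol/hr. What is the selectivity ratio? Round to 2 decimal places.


S = desired product rate / undesired product rate
S = 59 / 18
S = 3.28


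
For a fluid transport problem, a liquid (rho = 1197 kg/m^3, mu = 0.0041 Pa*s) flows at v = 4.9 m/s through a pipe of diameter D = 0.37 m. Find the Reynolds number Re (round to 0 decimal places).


Re = rho * v * D / mu
Re = 1197 * 4.9 * 0.37 / 0.0041
Re = 2170.161 / 0.0041
Re = 529308


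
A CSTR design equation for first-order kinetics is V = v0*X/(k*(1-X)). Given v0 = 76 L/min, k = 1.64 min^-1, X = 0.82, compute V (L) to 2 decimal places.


V = v0 * X / (k * (1 - X))
V = 76 * 0.82 / (1.64 * (1 - 0.82))
V = 62.32 / (1.64 * 0.18)
V = 62.32 / 0.2952
V = 211.11 L
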